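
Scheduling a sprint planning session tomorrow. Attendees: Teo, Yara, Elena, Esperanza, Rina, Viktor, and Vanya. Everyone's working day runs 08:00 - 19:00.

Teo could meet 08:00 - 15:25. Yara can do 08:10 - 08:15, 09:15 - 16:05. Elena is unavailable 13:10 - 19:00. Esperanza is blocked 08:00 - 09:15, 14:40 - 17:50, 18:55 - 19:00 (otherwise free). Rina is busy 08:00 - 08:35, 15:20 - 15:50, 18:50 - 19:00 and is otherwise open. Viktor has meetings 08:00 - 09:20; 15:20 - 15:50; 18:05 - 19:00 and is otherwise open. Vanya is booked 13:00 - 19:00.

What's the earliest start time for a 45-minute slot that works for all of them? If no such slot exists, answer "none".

09:20

Teo free: 08:00-15:25.
Yara free: 08:10-08:15, 09:15-16:05.
Elena free: 08:00-13:10 (invert busy blocks within the working day).
Esperanza free: 09:15-14:40, 17:50-18:55 (invert busy blocks within the working day).
Rina free: 08:35-15:20, 15:50-18:50 (invert busy blocks within the working day).
Viktor free: 09:20-15:20, 15:50-18:05 (invert busy blocks within the working day).
Vanya free: 08:00-13:00 (invert busy blocks within the working day).
Teo ∩ Yara: 08:10-08:15, 09:15-15:25.
Teo ∩ Yara ∩ Elena: 08:10-08:15, 09:15-13:10.
Teo ∩ Yara ∩ Elena ∩ Esperanza: 09:15-13:10.
Teo ∩ Yara ∩ Elena ∩ Esperanza ∩ Rina: 09:15-13:10.
Teo ∩ Yara ∩ Elena ∩ Esperanza ∩ Rina ∩ Viktor: 09:20-13:10.
Teo ∩ Yara ∩ Elena ∩ Esperanza ∩ Rina ∩ Viktor ∩ Vanya: 09:20-13:00.
The first common window of at least 45 minutes is 09:20-13:00, so the earliest start is 09:20.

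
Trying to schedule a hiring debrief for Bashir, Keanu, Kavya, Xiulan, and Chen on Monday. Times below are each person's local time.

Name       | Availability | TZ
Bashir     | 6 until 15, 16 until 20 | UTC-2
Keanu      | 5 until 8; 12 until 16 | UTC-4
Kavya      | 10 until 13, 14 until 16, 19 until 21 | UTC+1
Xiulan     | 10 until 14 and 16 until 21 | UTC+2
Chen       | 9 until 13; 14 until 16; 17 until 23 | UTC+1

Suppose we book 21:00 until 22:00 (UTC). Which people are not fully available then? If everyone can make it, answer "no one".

Kavya, Keanu, Xiulan

Bashir in UTC: 08:00-17:00, 18:00-22:00 (add 2h to convert from UTC-2).
Keanu in UTC: 09:00-12:00, 16:00-20:00 (add 4h to convert from UTC-4).
Kavya in UTC: 09:00-12:00, 13:00-15:00, 18:00-20:00 (subtract 1h to convert from UTC+1).
Xiulan in UTC: 08:00-12:00, 14:00-19:00 (subtract 2h to convert from UTC+2).
Chen in UTC: 08:00-12:00, 13:00-15:00, 16:00-22:00 (subtract 1h to convert from UTC+1).
Bashir: free for 21:00-22:00. Keanu: not fully free for 21:00-22:00. Kavya: not fully free for 21:00-22:00. Xiulan: not fully free for 21:00-22:00. Chen: free for 21:00-22:00.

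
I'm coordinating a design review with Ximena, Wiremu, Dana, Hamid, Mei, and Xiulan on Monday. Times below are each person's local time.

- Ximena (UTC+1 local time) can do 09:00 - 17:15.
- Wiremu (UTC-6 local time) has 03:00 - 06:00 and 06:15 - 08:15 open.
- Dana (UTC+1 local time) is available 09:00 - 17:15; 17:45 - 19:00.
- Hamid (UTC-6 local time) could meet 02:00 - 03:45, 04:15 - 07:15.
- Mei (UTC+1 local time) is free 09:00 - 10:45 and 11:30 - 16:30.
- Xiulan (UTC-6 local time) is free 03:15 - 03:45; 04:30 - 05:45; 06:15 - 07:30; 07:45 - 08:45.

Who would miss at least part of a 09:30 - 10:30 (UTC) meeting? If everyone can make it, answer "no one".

Hamid, Mei, Xiulan

Ximena in UTC: 08:00-16:15 (subtract 1h to convert from UTC+1).
Wiremu in UTC: 09:00-12:00, 12:15-14:15 (add 6h to convert from UTC-6).
Dana in UTC: 08:00-16:15, 16:45-18:00 (subtract 1h to convert from UTC+1).
Hamid in UTC: 08:00-09:45, 10:15-13:15 (add 6h to convert from UTC-6).
Mei in UTC: 08:00-09:45, 10:30-15:30 (subtract 1h to convert from UTC+1).
Xiulan in UTC: 09:15-09:45, 10:30-11:45, 12:15-13:30, 13:45-14:45 (add 6h to convert from UTC-6).
Ximena: free for 09:30-10:30. Wiremu: free for 09:30-10:30. Dana: free for 09:30-10:30. Hamid: not fully free for 09:30-10:30. Mei: not fully free for 09:30-10:30. Xiulan: not fully free for 09:30-10:30.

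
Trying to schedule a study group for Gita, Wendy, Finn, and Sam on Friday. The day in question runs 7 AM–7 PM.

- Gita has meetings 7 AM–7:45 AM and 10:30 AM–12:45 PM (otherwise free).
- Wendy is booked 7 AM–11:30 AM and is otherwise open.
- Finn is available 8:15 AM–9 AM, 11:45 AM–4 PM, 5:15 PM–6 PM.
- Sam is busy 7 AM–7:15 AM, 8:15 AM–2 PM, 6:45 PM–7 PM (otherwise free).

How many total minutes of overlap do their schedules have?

165

Gita free: 07:45-10:30, 12:45-19:00 (invert busy blocks within the working day).
Wendy free: 11:30-19:00 (invert busy blocks within the working day).
Finn free: 08:15-09:00, 11:45-16:00, 17:15-18:00.
Sam free: 07:15-08:15, 14:00-18:45 (invert busy blocks within the working day).
Gita ∩ Wendy: 12:45-19:00.
Gita ∩ Wendy ∩ Finn: 12:45-16:00, 17:15-18:00.
Gita ∩ Wendy ∩ Finn ∩ Sam: 14:00-16:00, 17:15-18:00.
So the common availability across everyone is 14:00-16:00, 17:15-18:00.
Summing the common windows: 120 + 45 = 165 minutes.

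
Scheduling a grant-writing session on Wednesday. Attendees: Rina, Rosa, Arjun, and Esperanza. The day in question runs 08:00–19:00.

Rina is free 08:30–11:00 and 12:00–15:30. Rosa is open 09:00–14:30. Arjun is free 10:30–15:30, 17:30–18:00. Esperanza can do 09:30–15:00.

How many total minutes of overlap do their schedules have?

Rina ∩ Rosa: 09:00-11:00, 12:00-14:30.
Rina ∩ Rosa ∩ Arjun: 10:30-11:00, 12:00-14:30.
Rina ∩ Rosa ∩ Arjun ∩ Esperanza: 10:30-11:00, 12:00-14:30.
Those are the intersection windows.
Summing the common windows: 30 + 150 = 180 minutes.

180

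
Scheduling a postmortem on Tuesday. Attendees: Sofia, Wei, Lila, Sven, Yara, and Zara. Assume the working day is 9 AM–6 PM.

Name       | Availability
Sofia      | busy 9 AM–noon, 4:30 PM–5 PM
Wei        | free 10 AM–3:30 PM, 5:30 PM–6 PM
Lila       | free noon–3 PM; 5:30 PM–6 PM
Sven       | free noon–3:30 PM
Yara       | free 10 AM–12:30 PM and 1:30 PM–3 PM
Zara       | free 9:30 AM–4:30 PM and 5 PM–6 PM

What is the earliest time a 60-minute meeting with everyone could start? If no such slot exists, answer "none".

Sofia free: 12:00-16:30, 17:00-18:00 (invert busy blocks within the working day).
Wei free: 10:00-15:30, 17:30-18:00.
Lila free: 12:00-15:00, 17:30-18:00.
Sven free: 12:00-15:30.
Yara free: 10:00-12:30, 13:30-15:00.
Zara free: 09:30-16:30, 17:00-18:00.
Sofia ∩ Wei: 12:00-15:30, 17:30-18:00.
Sofia ∩ Wei ∩ Lila: 12:00-15:00, 17:30-18:00.
Sofia ∩ Wei ∩ Lila ∩ Sven: 12:00-15:00.
Sofia ∩ Wei ∩ Lila ∩ Sven ∩ Yara: 12:00-12:30, 13:30-15:00.
Sofia ∩ Wei ∩ Lila ∩ Sven ∩ Yara ∩ Zara: 12:00-12:30, 13:30-15:00.
The first common window of at least 60 minutes is 13:30-15:00, so the earliest start is 13:30.

13:30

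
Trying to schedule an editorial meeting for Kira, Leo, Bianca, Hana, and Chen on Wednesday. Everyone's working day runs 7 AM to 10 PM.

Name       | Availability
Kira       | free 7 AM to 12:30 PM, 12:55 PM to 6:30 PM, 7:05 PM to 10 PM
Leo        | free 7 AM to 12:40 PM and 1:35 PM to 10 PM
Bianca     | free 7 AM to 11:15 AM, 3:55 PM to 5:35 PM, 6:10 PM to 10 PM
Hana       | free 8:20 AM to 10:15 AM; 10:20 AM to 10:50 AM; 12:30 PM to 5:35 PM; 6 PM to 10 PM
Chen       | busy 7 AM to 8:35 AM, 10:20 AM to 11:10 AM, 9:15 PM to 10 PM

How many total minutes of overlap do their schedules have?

Kira free: 07:00-12:30, 12:55-18:30, 19:05-22:00.
Leo free: 07:00-12:40, 13:35-22:00.
Bianca free: 07:00-11:15, 15:55-17:35, 18:10-22:00.
Hana free: 08:20-10:15, 10:20-10:50, 12:30-17:35, 18:00-22:00.
Chen free: 08:35-10:20, 11:10-21:15 (invert busy blocks within the working day).
Kira ∩ Leo: 07:00-12:30, 13:35-18:30, 19:05-22:00.
Kira ∩ Leo ∩ Bianca: 07:00-11:15, 15:55-17:35, 18:10-18:30, 19:05-22:00.
Kira ∩ Leo ∩ Bianca ∩ Hana: 08:20-10:15, 10:20-10:50, 15:55-17:35, 18:10-18:30, 19:05-22:00.
Kira ∩ Leo ∩ Bianca ∩ Hana ∩ Chen: 08:35-10:15, 15:55-17:35, 18:10-18:30, 19:05-21:15.
So the common availability across everyone is 08:35-10:15, 15:55-17:35, 18:10-18:30, 19:05-21:15.
Summing the common windows: 100 + 100 + 20 + 130 = 350 minutes.

350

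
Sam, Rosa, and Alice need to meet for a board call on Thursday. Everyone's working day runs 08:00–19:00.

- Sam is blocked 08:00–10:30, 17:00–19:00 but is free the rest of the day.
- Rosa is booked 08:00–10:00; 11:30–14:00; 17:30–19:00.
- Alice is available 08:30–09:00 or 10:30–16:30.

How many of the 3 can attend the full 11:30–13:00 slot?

Sam free: 10:30-17:00 (invert busy blocks within the working day).
Rosa free: 10:00-11:30, 14:00-17:30 (invert busy blocks within the working day).
Alice free: 08:30-09:00, 10:30-16:30.
Sam and Alice can make the full 11:30-13:00 slot — that's 2.

2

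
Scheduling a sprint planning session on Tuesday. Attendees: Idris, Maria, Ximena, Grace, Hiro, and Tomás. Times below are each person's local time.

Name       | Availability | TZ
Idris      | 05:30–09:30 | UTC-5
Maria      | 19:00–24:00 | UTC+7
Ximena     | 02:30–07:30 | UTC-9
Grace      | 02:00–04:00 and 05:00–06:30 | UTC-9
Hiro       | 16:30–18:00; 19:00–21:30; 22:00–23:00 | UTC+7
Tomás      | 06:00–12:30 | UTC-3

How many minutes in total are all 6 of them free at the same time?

90

Idris in UTC: 10:30-14:30 (add 5h to convert from UTC-5).
Maria in UTC: 12:00-17:00 (subtract 7h to convert from UTC+7).
Ximena in UTC: 11:30-16:30 (add 9h to convert from UTC-9).
Grace in UTC: 11:00-13:00, 14:00-15:30 (add 9h to convert from UTC-9).
Hiro in UTC: 09:30-11:00, 12:00-14:30, 15:00-16:00 (subtract 7h to convert from UTC+7).
Tomás in UTC: 09:00-15:30 (add 3h to convert from UTC-3).
Idris ∩ Maria: 12:00-14:30.
Idris ∩ Maria ∩ Ximena: 12:00-14:30.
Idris ∩ Maria ∩ Ximena ∩ Grace: 12:00-13:00, 14:00-14:30.
Idris ∩ Maria ∩ Ximena ∩ Grace ∩ Hiro: 12:00-13:00, 14:00-14:30.
Idris ∩ Maria ∩ Ximena ∩ Grace ∩ Hiro ∩ Tomás: 12:00-13:00, 14:00-14:30.
Those are the intersection windows.
Summing the common windows: 60 + 30 = 90 minutes.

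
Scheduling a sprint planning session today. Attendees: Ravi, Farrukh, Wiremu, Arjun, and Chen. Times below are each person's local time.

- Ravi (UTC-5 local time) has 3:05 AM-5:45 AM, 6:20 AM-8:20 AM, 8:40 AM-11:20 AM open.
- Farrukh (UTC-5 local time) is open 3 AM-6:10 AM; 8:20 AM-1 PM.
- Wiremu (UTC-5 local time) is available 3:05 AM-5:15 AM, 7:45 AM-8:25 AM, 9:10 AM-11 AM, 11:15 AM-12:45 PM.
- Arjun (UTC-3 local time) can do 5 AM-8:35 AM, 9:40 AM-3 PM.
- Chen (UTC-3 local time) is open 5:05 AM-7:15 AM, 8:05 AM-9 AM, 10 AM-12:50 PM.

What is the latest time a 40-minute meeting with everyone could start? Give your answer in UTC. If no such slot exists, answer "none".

Ravi in UTC: 08:05-10:45, 11:20-13:20, 13:40-16:20 (add 5h to convert from UTC-5).
Farrukh in UTC: 08:00-11:10, 13:20-18:00 (add 5h to convert from UTC-5).
Wiremu in UTC: 08:05-10:15, 12:45-13:25, 14:10-16:00, 16:15-17:45 (add 5h to convert from UTC-5).
Arjun in UTC: 08:00-11:35, 12:40-18:00 (add 3h to convert from UTC-3).
Chen in UTC: 08:05-10:15, 11:05-12:00, 13:00-15:50 (add 3h to convert from UTC-3).
Ravi ∩ Farrukh: 08:05-10:45, 13:40-16:20.
Ravi ∩ Farrukh ∩ Wiremu: 08:05-10:15, 14:10-16:00, 16:15-16:20.
Ravi ∩ Farrukh ∩ Wiremu ∩ Arjun: 08:05-10:15, 14:10-16:00, 16:15-16:20.
Ravi ∩ Farrukh ∩ Wiremu ∩ Arjun ∩ Chen: 08:05-10:15, 14:10-15:50.
The last common window of at least 40 minutes is 14:10-15:50; a 40-minute meeting can start as late as 15:10 and still end by 15:50.

15:10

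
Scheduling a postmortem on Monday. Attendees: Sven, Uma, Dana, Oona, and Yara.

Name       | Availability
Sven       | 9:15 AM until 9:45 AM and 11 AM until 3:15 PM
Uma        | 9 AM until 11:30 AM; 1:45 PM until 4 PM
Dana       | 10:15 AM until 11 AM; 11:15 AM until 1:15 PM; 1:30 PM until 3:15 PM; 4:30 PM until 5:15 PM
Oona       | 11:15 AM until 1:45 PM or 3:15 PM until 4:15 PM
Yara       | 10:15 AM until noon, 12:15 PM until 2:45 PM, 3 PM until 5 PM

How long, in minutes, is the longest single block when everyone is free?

15

Sven ∩ Uma: 09:15-09:45, 11:00-11:30, 13:45-15:15.
Sven ∩ Uma ∩ Dana: 11:15-11:30, 13:45-15:15.
Sven ∩ Uma ∩ Dana ∩ Oona: 11:15-11:30.
Sven ∩ Uma ∩ Dana ∩ Oona ∩ Yara: 11:15-11:30.
The longest is 11:15-11:30 at 15 minutes.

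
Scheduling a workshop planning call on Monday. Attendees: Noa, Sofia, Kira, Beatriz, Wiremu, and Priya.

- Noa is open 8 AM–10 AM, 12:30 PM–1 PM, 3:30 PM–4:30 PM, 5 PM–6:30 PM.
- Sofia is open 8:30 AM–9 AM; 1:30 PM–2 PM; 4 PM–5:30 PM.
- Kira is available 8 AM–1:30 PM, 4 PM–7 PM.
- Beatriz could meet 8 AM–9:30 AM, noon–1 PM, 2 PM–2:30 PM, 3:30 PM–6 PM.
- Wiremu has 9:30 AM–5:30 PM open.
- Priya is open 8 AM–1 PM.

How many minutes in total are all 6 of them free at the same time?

Noa ∩ Sofia: 08:30-09:00, 16:00-16:30, 17:00-17:30.
Noa ∩ Sofia ∩ Kira: 08:30-09:00, 16:00-16:30, 17:00-17:30.
Noa ∩ Sofia ∩ Kira ∩ Beatriz: 08:30-09:00, 16:00-16:30, 17:00-17:30.
Noa ∩ Sofia ∩ Kira ∩ Beatriz ∩ Wiremu: 16:00-16:30, 17:00-17:30.
Noa ∩ Sofia ∩ Kira ∩ Beatriz ∩ Wiremu ∩ Priya: ∅.
There is no time when everyone is free.
There is no common window, so the total is 0 minutes.

0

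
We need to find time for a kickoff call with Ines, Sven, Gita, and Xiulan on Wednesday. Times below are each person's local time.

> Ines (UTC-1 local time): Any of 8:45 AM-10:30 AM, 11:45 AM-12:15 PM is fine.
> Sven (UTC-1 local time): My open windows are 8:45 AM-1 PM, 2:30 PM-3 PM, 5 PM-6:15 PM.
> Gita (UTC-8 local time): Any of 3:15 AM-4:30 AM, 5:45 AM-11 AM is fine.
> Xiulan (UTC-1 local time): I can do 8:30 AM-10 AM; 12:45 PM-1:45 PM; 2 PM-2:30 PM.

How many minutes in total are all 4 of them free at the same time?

0

Ines in UTC: 09:45-11:30, 12:45-13:15 (add 1h to convert from UTC-1).
Sven in UTC: 09:45-14:00, 15:30-16:00, 18:00-19:15 (add 1h to convert from UTC-1).
Gita in UTC: 11:15-12:30, 13:45-19:00 (add 8h to convert from UTC-8).
Xiulan in UTC: 09:30-11:00, 13:45-14:45, 15:00-15:30 (add 1h to convert from UTC-1).
Ines ∩ Sven: 09:45-11:30, 12:45-13:15.
Ines ∩ Sven ∩ Gita: 11:15-11:30.
Ines ∩ Sven ∩ Gita ∩ Xiulan: ∅.
There is no time when everyone is free.
There is no common window, so the total is 0 minutes.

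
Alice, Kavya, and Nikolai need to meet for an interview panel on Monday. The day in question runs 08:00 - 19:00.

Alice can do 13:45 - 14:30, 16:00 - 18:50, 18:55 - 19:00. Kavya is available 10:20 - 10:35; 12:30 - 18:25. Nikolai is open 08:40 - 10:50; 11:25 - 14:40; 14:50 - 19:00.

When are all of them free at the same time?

13:45-14:30, 16:00-18:25

Alice ∩ Kavya: 13:45-14:30, 16:00-18:25.
Alice ∩ Kavya ∩ Nikolai: 13:45-14:30, 16:00-18:25.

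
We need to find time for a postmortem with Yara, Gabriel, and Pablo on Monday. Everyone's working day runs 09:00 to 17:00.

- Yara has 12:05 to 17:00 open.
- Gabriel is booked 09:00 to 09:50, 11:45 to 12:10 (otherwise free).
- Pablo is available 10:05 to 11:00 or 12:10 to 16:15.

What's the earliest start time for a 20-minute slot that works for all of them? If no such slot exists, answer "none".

Yara free: 12:05-17:00.
Gabriel free: 09:50-11:45, 12:10-17:00 (invert busy blocks within the working day).
Pablo free: 10:05-11:00, 12:10-16:15.
Yara ∩ Gabriel: 12:10-17:00.
Yara ∩ Gabriel ∩ Pablo: 12:10-16:15.
The first common window of at least 20 minutes is 12:10-16:15, so the earliest start is 12:10.

12:10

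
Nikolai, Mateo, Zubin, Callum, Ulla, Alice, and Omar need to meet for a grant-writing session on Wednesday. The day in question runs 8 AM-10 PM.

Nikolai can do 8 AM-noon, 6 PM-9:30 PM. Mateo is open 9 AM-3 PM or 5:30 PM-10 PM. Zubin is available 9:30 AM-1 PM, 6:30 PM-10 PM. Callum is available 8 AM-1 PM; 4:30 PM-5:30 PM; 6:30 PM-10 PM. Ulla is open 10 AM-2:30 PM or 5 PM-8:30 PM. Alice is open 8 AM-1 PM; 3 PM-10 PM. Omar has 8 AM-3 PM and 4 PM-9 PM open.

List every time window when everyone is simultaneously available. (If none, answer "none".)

10:00-12:00, 18:30-20:30

Nikolai ∩ Mateo: 09:00-12:00, 18:00-21:30.
Nikolai ∩ Mateo ∩ Zubin: 09:30-12:00, 18:30-21:30.
Nikolai ∩ Mateo ∩ Zubin ∩ Callum: 09:30-12:00, 18:30-21:30.
Nikolai ∩ Mateo ∩ Zubin ∩ Callum ∩ Ulla: 10:00-12:00, 18:30-20:30.
Nikolai ∩ Mateo ∩ Zubin ∩ Callum ∩ Ulla ∩ Alice: 10:00-12:00, 18:30-20:30.
Nikolai ∩ Mateo ∩ Zubin ∩ Callum ∩ Ulla ∩ Alice ∩ Omar: 10:00-12:00, 18:30-20:30.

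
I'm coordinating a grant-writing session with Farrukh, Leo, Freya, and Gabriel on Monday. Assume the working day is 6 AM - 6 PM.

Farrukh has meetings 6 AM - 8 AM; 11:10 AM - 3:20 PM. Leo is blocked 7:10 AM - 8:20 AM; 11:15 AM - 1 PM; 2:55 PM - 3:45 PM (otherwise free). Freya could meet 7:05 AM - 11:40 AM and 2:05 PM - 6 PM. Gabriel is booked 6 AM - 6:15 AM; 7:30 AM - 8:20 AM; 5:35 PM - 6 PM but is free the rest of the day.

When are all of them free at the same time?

08:20-11:10, 15:45-17:35

Farrukh free: 08:00-11:10, 15:20-18:00 (invert busy blocks within the working day).
Leo free: 06:00-07:10, 08:20-11:15, 13:00-14:55, 15:45-18:00 (invert busy blocks within the working day).
Freya free: 07:05-11:40, 14:05-18:00.
Gabriel free: 06:15-07:30, 08:20-17:35 (invert busy blocks within the working day).
Farrukh ∩ Leo: 08:20-11:10, 15:45-18:00.
Farrukh ∩ Leo ∩ Freya: 08:20-11:10, 15:45-18:00.
Farrukh ∩ Leo ∩ Freya ∩ Gabriel: 08:20-11:10, 15:45-17:35.
So the common availability across everyone is 08:20-11:10, 15:45-17:35.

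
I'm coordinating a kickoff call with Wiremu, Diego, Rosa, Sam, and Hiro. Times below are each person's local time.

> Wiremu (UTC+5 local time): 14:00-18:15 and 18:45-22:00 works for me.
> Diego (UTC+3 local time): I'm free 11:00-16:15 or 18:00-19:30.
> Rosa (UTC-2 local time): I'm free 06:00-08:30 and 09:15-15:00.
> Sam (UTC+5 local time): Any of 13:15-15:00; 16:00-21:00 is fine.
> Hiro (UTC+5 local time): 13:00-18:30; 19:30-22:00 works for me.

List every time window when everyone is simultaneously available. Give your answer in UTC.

09:00-10:00, 11:15-13:15, 15:00-16:00

Wiremu in UTC: 09:00-13:15, 13:45-17:00 (subtract 5h to convert from UTC+5).
Diego in UTC: 08:00-13:15, 15:00-16:30 (subtract 3h to convert from UTC+3).
Rosa in UTC: 08:00-10:30, 11:15-17:00 (add 2h to convert from UTC-2).
Sam in UTC: 08:15-10:00, 11:00-16:00 (subtract 5h to convert from UTC+5).
Hiro in UTC: 08:00-13:30, 14:30-17:00 (subtract 5h to convert from UTC+5).
Wiremu ∩ Diego: 09:00-13:15, 15:00-16:30.
Wiremu ∩ Diego ∩ Rosa: 09:00-10:30, 11:15-13:15, 15:00-16:30.
Wiremu ∩ Diego ∩ Rosa ∩ Sam: 09:00-10:00, 11:15-13:15, 15:00-16:00.
Wiremu ∩ Diego ∩ Rosa ∩ Sam ∩ Hiro: 09:00-10:00, 11:15-13:15, 15:00-16:00.
Those are the intersection windows.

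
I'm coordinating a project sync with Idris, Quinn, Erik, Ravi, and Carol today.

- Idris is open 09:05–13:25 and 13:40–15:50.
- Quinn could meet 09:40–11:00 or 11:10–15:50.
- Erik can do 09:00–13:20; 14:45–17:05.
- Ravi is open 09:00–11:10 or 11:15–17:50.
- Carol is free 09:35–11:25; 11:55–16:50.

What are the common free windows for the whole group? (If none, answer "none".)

Idris ∩ Quinn: 09:40-11:00, 11:10-13:25, 13:40-15:50.
Idris ∩ Quinn ∩ Erik: 09:40-11:00, 11:10-13:20, 14:45-15:50.
Idris ∩ Quinn ∩ Erik ∩ Ravi: 09:40-11:00, 11:15-13:20, 14:45-15:50.
Idris ∩ Quinn ∩ Erik ∩ Ravi ∩ Carol: 09:40-11:00, 11:15-11:25, 11:55-13:20, 14:45-15:50.

09:40-11:00, 11:15-11:25, 11:55-13:20, 14:45-15:50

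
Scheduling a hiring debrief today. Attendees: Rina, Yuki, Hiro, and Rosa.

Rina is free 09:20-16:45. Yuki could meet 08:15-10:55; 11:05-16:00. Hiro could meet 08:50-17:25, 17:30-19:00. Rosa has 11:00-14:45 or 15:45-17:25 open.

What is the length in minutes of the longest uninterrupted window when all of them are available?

Rina ∩ Yuki: 09:20-10:55, 11:05-16:00.
Rina ∩ Yuki ∩ Hiro: 09:20-10:55, 11:05-16:00.
Rina ∩ Yuki ∩ Hiro ∩ Rosa: 11:05-14:45, 15:45-16:00.
Those are the intersection windows.
The longest is 11:05-14:45 at 220 minutes.

220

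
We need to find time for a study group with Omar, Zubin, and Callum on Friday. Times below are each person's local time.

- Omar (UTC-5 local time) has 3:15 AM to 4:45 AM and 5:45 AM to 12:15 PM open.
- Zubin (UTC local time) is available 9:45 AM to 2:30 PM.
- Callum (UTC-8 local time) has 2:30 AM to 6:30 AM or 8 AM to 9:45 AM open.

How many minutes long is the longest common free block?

Omar in UTC: 08:15-09:45, 10:45-17:15 (add 5h to convert from UTC-5).
Zubin in UTC: 09:45-14:30.
Callum in UTC: 10:30-14:30, 16:00-17:45 (add 8h to convert from UTC-8).
Omar ∩ Zubin: 10:45-14:30.
Omar ∩ Zubin ∩ Callum: 10:45-14:30.
The longest is 10:45-14:30 at 225 minutes.

225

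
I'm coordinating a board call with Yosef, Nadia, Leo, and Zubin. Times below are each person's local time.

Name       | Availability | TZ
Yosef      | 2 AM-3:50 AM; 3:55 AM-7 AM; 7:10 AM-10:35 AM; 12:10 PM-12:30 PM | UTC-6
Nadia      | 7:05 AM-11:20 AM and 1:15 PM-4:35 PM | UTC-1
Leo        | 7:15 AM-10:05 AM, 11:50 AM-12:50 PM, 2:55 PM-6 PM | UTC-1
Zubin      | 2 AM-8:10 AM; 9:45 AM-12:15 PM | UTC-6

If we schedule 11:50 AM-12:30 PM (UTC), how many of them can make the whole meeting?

2

Yosef in UTC: 08:00-09:50, 09:55-13:00, 13:10-16:35, 18:10-18:30 (add 6h to convert from UTC-6).
Nadia in UTC: 08:05-12:20, 14:15-17:35 (add 1h to convert from UTC-1).
Leo in UTC: 08:15-11:05, 12:50-13:50, 15:55-19:00 (add 1h to convert from UTC-1).
Zubin in UTC: 08:00-14:10, 15:45-18:15 (add 6h to convert from UTC-6).
Yosef and Zubin can make the full 11:50-12:30 slot — that's 2.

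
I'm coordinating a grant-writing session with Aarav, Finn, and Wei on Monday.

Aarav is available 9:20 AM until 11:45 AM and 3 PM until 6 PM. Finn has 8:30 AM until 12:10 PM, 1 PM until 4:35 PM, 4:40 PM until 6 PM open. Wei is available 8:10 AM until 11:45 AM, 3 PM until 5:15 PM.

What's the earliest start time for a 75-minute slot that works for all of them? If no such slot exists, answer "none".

09:20

Aarav ∩ Finn: 09:20-11:45, 15:00-16:35, 16:40-18:00.
Aarav ∩ Finn ∩ Wei: 09:20-11:45, 15:00-16:35, 16:40-17:15.
The first common window of at least 75 minutes is 09:20-11:45, so the earliest start is 09:20.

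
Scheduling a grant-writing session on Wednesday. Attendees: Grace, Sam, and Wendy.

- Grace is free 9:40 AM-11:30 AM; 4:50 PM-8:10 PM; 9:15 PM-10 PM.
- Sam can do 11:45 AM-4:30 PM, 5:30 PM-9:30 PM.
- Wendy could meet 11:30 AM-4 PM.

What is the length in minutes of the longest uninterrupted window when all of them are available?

0

Grace ∩ Sam: 17:30-20:10, 21:15-21:30.
Grace ∩ Sam ∩ Wendy: ∅.
There is no time when everyone is free.
No common window exists, so the longest block is 0 minutes.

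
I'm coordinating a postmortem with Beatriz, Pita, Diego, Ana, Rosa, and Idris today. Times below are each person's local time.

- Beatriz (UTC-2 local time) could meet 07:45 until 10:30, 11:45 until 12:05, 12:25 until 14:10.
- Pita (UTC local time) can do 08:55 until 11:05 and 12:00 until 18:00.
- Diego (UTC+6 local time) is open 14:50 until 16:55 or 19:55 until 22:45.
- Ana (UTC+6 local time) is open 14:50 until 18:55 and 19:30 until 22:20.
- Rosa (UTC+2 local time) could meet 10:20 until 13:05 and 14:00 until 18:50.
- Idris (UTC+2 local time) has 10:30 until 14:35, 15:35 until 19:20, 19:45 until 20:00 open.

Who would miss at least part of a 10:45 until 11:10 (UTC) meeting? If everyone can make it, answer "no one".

Diego, Pita, Rosa

Beatriz in UTC: 09:45-12:30, 13:45-14:05, 14:25-16:10 (add 2h to convert from UTC-2).
Pita in UTC: 08:55-11:05, 12:00-18:00.
Diego in UTC: 08:50-10:55, 13:55-16:45 (subtract 6h to convert from UTC+6).
Ana in UTC: 08:50-12:55, 13:30-16:20 (subtract 6h to convert from UTC+6).
Rosa in UTC: 08:20-11:05, 12:00-16:50 (subtract 2h to convert from UTC+2).
Idris in UTC: 08:30-12:35, 13:35-17:20, 17:45-18:00 (subtract 2h to convert from UTC+2).
Beatriz: free for 10:45-11:10. Pita: not fully free for 10:45-11:10. Diego: not fully free for 10:45-11:10. Ana: free for 10:45-11:10. Rosa: not fully free for 10:45-11:10. Idris: free for 10:45-11:10.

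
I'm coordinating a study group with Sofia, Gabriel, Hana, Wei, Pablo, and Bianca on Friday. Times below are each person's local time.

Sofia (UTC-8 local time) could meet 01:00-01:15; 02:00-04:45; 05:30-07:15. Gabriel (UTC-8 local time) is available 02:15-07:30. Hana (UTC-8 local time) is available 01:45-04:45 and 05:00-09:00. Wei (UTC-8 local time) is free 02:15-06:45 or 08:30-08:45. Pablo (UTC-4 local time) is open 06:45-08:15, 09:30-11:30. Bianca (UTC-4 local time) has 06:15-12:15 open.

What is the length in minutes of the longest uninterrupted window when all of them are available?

Sofia in UTC: 09:00-09:15, 10:00-12:45, 13:30-15:15 (add 8h to convert from UTC-8).
Gabriel in UTC: 10:15-15:30 (add 8h to convert from UTC-8).
Hana in UTC: 09:45-12:45, 13:00-17:00 (add 8h to convert from UTC-8).
Wei in UTC: 10:15-14:45, 16:30-16:45 (add 8h to convert from UTC-8).
Pablo in UTC: 10:45-12:15, 13:30-15:30 (add 4h to convert from UTC-4).
Bianca in UTC: 10:15-16:15 (add 4h to convert from UTC-4).
Sofia ∩ Gabriel: 10:15-12:45, 13:30-15:15.
Sofia ∩ Gabriel ∩ Hana: 10:15-12:45, 13:30-15:15.
Sofia ∩ Gabriel ∩ Hana ∩ Wei: 10:15-12:45, 13:30-14:45.
Sofia ∩ Gabriel ∩ Hana ∩ Wei ∩ Pablo: 10:45-12:15, 13:30-14:45.
Sofia ∩ Gabriel ∩ Hana ∩ Wei ∩ Pablo ∩ Bianca: 10:45-12:15, 13:30-14:45.
The longest is 10:45-12:15 at 90 minutes.

90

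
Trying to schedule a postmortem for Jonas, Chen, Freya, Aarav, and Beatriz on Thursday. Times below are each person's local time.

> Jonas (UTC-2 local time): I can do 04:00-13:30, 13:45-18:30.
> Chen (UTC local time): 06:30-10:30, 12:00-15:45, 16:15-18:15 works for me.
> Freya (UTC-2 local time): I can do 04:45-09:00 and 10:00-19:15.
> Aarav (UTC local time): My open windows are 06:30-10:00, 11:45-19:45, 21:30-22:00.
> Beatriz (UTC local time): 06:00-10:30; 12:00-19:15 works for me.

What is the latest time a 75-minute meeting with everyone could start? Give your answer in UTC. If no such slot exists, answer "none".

Jonas in UTC: 06:00-15:30, 15:45-20:30 (add 2h to convert from UTC-2).
Chen in UTC: 06:30-10:30, 12:00-15:45, 16:15-18:15.
Freya in UTC: 06:45-11:00, 12:00-21:15 (add 2h to convert from UTC-2).
Aarav in UTC: 06:30-10:00, 11:45-19:45, 21:30-22:00.
Beatriz in UTC: 06:00-10:30, 12:00-19:15.
Jonas ∩ Chen: 06:30-10:30, 12:00-15:30, 16:15-18:15.
Jonas ∩ Chen ∩ Freya: 06:45-10:30, 12:00-15:30, 16:15-18:15.
Jonas ∩ Chen ∩ Freya ∩ Aarav: 06:45-10:00, 12:00-15:30, 16:15-18:15.
Jonas ∩ Chen ∩ Freya ∩ Aarav ∩ Beatriz: 06:45-10:00, 12:00-15:30, 16:15-18:15.
So the common availability across everyone is 06:45-10:00, 12:00-15:30, 16:15-18:15.
The last common window of at least 75 minutes is 16:15-18:15; a 75-minute meeting can start as late as 17:00 and still end by 18:15.

17:00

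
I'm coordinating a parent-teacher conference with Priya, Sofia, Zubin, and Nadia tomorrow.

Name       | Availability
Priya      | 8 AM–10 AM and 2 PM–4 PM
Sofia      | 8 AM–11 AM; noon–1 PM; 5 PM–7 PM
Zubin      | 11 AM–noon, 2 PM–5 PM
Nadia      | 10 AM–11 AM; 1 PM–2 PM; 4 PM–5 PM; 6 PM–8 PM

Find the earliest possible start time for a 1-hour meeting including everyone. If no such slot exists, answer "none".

Priya ∩ Sofia: 08:00-10:00.
Priya ∩ Sofia ∩ Zubin: ∅.
Priya ∩ Sofia ∩ Zubin ∩ Nadia: ∅.
There is no time when everyone is free.
No common window is at least 60 minutes long.

none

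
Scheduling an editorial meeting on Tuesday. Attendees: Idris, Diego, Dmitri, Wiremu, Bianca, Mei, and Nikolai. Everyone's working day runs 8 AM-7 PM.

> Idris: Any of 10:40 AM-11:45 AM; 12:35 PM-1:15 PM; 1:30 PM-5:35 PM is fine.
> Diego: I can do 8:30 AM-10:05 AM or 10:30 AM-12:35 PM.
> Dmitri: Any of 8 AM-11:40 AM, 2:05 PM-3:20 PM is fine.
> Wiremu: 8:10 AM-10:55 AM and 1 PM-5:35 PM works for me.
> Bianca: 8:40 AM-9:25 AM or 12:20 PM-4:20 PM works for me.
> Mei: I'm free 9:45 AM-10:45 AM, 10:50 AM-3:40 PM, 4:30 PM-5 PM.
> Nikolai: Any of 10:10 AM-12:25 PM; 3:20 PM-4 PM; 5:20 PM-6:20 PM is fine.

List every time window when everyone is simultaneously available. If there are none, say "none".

none

Idris ∩ Diego: 10:40-11:45.
Idris ∩ Diego ∩ Dmitri: 10:40-11:40.
Idris ∩ Diego ∩ Dmitri ∩ Wiremu: 10:40-10:55.
Idris ∩ Diego ∩ Dmitri ∩ Wiremu ∩ Bianca: ∅.
Idris ∩ Diego ∩ Dmitri ∩ Wiremu ∩ Bianca ∩ Mei: ∅.
Idris ∩ Diego ∩ Dmitri ∩ Wiremu ∩ Bianca ∩ Mei ∩ Nikolai: ∅.
There is no time when everyone is free.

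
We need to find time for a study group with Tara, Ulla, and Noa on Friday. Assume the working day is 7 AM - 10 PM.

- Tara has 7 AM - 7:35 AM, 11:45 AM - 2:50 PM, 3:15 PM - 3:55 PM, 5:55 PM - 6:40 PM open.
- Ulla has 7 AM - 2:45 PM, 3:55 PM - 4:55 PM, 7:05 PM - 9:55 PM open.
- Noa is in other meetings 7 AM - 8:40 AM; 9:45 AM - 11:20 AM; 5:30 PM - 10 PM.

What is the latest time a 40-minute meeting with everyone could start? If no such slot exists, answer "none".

14:05

Tara free: 07:00-07:35, 11:45-14:50, 15:15-15:55, 17:55-18:40.
Ulla free: 07:00-14:45, 15:55-16:55, 19:05-21:55.
Noa free: 08:40-09:45, 11:20-17:30 (invert busy blocks within the working day).
Tara ∩ Ulla: 07:00-07:35, 11:45-14:45.
Tara ∩ Ulla ∩ Noa: 11:45-14:45.
The last common window of at least 40 minutes is 11:45-14:45; a 40-minute meeting can start as late as 14:05 and still end by 14:45.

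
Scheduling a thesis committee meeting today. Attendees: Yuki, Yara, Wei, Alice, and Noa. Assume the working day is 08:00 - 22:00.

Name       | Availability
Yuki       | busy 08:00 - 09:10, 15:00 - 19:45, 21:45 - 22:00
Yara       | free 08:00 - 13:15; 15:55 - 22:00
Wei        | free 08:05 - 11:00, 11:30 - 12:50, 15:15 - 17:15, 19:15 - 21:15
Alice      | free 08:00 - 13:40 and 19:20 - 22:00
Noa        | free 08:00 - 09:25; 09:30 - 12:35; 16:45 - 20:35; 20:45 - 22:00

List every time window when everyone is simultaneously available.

Yuki free: 09:10-15:00, 19:45-21:45 (invert busy blocks within the working day).
Yara free: 08:00-13:15, 15:55-22:00.
Wei free: 08:05-11:00, 11:30-12:50, 15:15-17:15, 19:15-21:15.
Alice free: 08:00-13:40, 19:20-22:00.
Noa free: 08:00-09:25, 09:30-12:35, 16:45-20:35, 20:45-22:00.
Yuki ∩ Yara: 09:10-13:15, 19:45-21:45.
Yuki ∩ Yara ∩ Wei: 09:10-11:00, 11:30-12:50, 19:45-21:15.
Yuki ∩ Yara ∩ Wei ∩ Alice: 09:10-11:00, 11:30-12:50, 19:45-21:15.
Yuki ∩ Yara ∩ Wei ∩ Alice ∩ Noa: 09:10-09:25, 09:30-11:00, 11:30-12:35, 19:45-20:35, 20:45-21:15.
Those are the intersection windows.

09:10-09:25, 09:30-11:00, 11:30-12:35, 19:45-20:35, 20:45-21:15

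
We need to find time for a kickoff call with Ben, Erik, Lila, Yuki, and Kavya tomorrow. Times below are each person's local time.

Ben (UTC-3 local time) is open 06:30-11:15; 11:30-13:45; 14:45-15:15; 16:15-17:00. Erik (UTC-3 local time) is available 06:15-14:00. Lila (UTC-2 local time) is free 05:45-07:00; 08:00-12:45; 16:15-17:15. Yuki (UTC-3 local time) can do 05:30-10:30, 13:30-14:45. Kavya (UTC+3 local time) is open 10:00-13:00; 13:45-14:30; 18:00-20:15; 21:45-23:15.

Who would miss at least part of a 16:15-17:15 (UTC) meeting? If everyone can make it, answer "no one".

Ben in UTC: 09:30-14:15, 14:30-16:45, 17:45-18:15, 19:15-20:00 (add 3h to convert from UTC-3).
Erik in UTC: 09:15-17:00 (add 3h to convert from UTC-3).
Lila in UTC: 07:45-09:00, 10:00-14:45, 18:15-19:15 (add 2h to convert from UTC-2).
Yuki in UTC: 08:30-13:30, 16:30-17:45 (add 3h to convert from UTC-3).
Kavya in UTC: 07:00-10:00, 10:45-11:30, 15:00-17:15, 18:45-20:15 (subtract 3h to convert from UTC+3).
Ben: not fully free for 16:15-17:15. Erik: not fully free for 16:15-17:15. Lila: not fully free for 16:15-17:15. Yuki: not fully free for 16:15-17:15. Kavya: free for 16:15-17:15.

Ben, Erik, Lila, Yuki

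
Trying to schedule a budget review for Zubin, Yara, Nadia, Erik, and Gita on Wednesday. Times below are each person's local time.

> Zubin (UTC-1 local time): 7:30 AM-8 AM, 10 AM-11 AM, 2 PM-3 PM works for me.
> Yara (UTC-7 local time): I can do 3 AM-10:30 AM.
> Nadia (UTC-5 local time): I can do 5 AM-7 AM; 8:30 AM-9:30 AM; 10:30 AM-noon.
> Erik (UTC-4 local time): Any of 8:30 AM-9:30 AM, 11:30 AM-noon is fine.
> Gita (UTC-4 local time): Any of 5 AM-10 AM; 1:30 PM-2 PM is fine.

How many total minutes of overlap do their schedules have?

Zubin in UTC: 08:30-09:00, 11:00-12:00, 15:00-16:00 (add 1h to convert from UTC-1).
Yara in UTC: 10:00-17:30 (add 7h to convert from UTC-7).
Nadia in UTC: 10:00-12:00, 13:30-14:30, 15:30-17:00 (add 5h to convert from UTC-5).
Erik in UTC: 12:30-13:30, 15:30-16:00 (add 4h to convert from UTC-4).
Gita in UTC: 09:00-14:00, 17:30-18:00 (add 4h to convert from UTC-4).
Zubin ∩ Yara: 11:00-12:00, 15:00-16:00.
Zubin ∩ Yara ∩ Nadia: 11:00-12:00, 15:30-16:00.
Zubin ∩ Yara ∩ Nadia ∩ Erik: 15:30-16:00.
Zubin ∩ Yara ∩ Nadia ∩ Erik ∩ Gita: ∅.
There is no time when everyone is free.
There is no common window, so the total is 0 minutes.

0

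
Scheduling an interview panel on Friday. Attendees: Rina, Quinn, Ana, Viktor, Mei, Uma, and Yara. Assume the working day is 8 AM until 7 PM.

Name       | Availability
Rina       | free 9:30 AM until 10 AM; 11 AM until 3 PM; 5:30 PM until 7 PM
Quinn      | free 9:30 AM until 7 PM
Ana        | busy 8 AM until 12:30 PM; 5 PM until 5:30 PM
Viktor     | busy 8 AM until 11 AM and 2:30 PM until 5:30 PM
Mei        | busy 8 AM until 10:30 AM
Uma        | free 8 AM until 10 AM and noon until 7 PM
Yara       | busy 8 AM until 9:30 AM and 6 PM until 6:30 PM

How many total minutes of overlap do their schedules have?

180

Rina free: 09:30-10:00, 11:00-15:00, 17:30-19:00.
Quinn free: 09:30-19:00.
Ana free: 12:30-17:00, 17:30-19:00 (invert busy blocks within the working day).
Viktor free: 11:00-14:30, 17:30-19:00 (invert busy blocks within the working day).
Mei free: 10:30-19:00 (invert busy blocks within the working day).
Uma free: 08:00-10:00, 12:00-19:00.
Yara free: 09:30-18:00, 18:30-19:00 (invert busy blocks within the working day).
Rina ∩ Quinn: 09:30-10:00, 11:00-15:00, 17:30-19:00.
Rina ∩ Quinn ∩ Ana: 12:30-15:00, 17:30-19:00.
Rina ∩ Quinn ∩ Ana ∩ Viktor: 12:30-14:30, 17:30-19:00.
Rina ∩ Quinn ∩ Ana ∩ Viktor ∩ Mei: 12:30-14:30, 17:30-19:00.
Rina ∩ Quinn ∩ Ana ∩ Viktor ∩ Mei ∩ Uma: 12:30-14:30, 17:30-19:00.
Rina ∩ Quinn ∩ Ana ∩ Viktor ∩ Mei ∩ Uma ∩ Yara: 12:30-14:30, 17:30-18:00, 18:30-19:00.
Summing the common windows: 120 + 30 + 30 = 180 minutes.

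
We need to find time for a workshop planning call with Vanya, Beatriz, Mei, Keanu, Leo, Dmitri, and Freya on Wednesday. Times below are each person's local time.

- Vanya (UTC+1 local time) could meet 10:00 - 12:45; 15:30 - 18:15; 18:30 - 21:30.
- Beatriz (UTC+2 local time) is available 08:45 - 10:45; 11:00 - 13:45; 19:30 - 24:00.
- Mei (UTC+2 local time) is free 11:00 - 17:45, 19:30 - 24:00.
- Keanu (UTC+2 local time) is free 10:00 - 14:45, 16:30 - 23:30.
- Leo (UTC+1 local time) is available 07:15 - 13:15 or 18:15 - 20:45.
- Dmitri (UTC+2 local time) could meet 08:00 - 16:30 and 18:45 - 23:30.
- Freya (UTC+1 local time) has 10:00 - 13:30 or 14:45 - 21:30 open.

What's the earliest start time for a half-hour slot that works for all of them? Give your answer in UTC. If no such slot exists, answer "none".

Vanya in UTC: 09:00-11:45, 14:30-17:15, 17:30-20:30 (subtract 1h to convert from UTC+1).
Beatriz in UTC: 06:45-08:45, 09:00-11:45, 17:30-22:00 (subtract 2h to convert from UTC+2).
Mei in UTC: 09:00-15:45, 17:30-22:00 (subtract 2h to convert from UTC+2).
Keanu in UTC: 08:00-12:45, 14:30-21:30 (subtract 2h to convert from UTC+2).
Leo in UTC: 06:15-12:15, 17:15-19:45 (subtract 1h to convert from UTC+1).
Dmitri in UTC: 06:00-14:30, 16:45-21:30 (subtract 2h to convert from UTC+2).
Freya in UTC: 09:00-12:30, 13:45-20:30 (subtract 1h to convert from UTC+1).
Vanya ∩ Beatriz: 09:00-11:45, 17:30-20:30.
Vanya ∩ Beatriz ∩ Mei: 09:00-11:45, 17:30-20:30.
Vanya ∩ Beatriz ∩ Mei ∩ Keanu: 09:00-11:45, 17:30-20:30.
Vanya ∩ Beatriz ∩ Mei ∩ Keanu ∩ Leo: 09:00-11:45, 17:30-19:45.
Vanya ∩ Beatriz ∩ Mei ∩ Keanu ∩ Leo ∩ Dmitri: 09:00-11:45, 17:30-19:45.
Vanya ∩ Beatriz ∩ Mei ∩ Keanu ∩ Leo ∩ Dmitri ∩ Freya: 09:00-11:45, 17:30-19:45.
The first common window of at least 30 minutes is 09:00-11:45, so the earliest start is 09:00.

09:00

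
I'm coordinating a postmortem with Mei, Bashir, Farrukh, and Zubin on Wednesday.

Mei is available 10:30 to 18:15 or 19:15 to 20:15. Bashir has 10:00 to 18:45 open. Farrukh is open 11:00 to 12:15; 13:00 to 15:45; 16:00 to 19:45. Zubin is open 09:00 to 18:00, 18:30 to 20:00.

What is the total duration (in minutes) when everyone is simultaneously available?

Mei ∩ Bashir: 10:30-18:15.
Mei ∩ Bashir ∩ Farrukh: 11:00-12:15, 13:00-15:45, 16:00-18:15.
Mei ∩ Bashir ∩ Farrukh ∩ Zubin: 11:00-12:15, 13:00-15:45, 16:00-18:00.
Summing the common windows: 75 + 165 + 120 = 360 minutes.

360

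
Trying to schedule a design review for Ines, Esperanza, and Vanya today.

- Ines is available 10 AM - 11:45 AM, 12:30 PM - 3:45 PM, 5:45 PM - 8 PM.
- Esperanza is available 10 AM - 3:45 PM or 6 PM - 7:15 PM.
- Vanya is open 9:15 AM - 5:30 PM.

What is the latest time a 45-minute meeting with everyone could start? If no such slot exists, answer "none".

Ines ∩ Esperanza: 10:00-11:45, 12:30-15:45, 18:00-19:15.
Ines ∩ Esperanza ∩ Vanya: 10:00-11:45, 12:30-15:45.
The last common window of at least 45 minutes is 12:30-15:45; a 45-minute meeting can start as late as 15:00 and still end by 15:45.

15:00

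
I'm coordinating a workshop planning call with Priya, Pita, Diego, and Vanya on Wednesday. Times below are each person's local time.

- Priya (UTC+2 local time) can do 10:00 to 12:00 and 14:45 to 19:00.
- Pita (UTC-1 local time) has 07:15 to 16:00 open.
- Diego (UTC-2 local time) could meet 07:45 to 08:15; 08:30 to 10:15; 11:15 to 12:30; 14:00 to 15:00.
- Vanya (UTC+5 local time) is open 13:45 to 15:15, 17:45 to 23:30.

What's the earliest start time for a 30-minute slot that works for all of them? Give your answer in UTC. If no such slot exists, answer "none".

13:15

Priya in UTC: 08:00-10:00, 12:45-17:00 (subtract 2h to convert from UTC+2).
Pita in UTC: 08:15-17:00 (add 1h to convert from UTC-1).
Diego in UTC: 09:45-10:15, 10:30-12:15, 13:15-14:30, 16:00-17:00 (add 2h to convert from UTC-2).
Vanya in UTC: 08:45-10:15, 12:45-18:30 (subtract 5h to convert from UTC+5).
Priya ∩ Pita: 08:15-10:00, 12:45-17:00.
Priya ∩ Pita ∩ Diego: 09:45-10:00, 13:15-14:30, 16:00-17:00.
Priya ∩ Pita ∩ Diego ∩ Vanya: 09:45-10:00, 13:15-14:30, 16:00-17:00.
So the common availability across everyone is 09:45-10:00, 13:15-14:30, 16:00-17:00.
The first common window of at least 30 minutes is 13:15-14:30, so the earliest start is 13:15.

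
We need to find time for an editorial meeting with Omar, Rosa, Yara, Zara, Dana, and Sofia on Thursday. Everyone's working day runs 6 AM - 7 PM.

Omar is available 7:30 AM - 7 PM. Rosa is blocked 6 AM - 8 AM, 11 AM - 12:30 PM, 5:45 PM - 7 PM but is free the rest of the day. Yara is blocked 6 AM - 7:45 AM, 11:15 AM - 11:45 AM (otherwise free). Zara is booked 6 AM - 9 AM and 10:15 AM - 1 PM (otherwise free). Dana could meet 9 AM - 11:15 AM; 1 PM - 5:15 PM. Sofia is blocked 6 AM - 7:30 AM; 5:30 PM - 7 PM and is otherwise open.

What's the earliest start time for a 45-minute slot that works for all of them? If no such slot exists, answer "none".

09:00

Omar free: 07:30-19:00.
Rosa free: 08:00-11:00, 12:30-17:45 (invert busy blocks within the working day).
Yara free: 07:45-11:15, 11:45-19:00 (invert busy blocks within the working day).
Zara free: 09:00-10:15, 13:00-19:00 (invert busy blocks within the working day).
Dana free: 09:00-11:15, 13:00-17:15.
Sofia free: 07:30-17:30 (invert busy blocks within the working day).
Omar ∩ Rosa: 08:00-11:00, 12:30-17:45.
Omar ∩ Rosa ∩ Yara: 08:00-11:00, 12:30-17:45.
Omar ∩ Rosa ∩ Yara ∩ Zara: 09:00-10:15, 13:00-17:45.
Omar ∩ Rosa ∩ Yara ∩ Zara ∩ Dana: 09:00-10:15, 13:00-17:15.
Omar ∩ Rosa ∩ Yara ∩ Zara ∩ Dana ∩ Sofia: 09:00-10:15, 13:00-17:15.
The first common window of at least 45 minutes is 09:00-10:15, so the earliest start is 09:00.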